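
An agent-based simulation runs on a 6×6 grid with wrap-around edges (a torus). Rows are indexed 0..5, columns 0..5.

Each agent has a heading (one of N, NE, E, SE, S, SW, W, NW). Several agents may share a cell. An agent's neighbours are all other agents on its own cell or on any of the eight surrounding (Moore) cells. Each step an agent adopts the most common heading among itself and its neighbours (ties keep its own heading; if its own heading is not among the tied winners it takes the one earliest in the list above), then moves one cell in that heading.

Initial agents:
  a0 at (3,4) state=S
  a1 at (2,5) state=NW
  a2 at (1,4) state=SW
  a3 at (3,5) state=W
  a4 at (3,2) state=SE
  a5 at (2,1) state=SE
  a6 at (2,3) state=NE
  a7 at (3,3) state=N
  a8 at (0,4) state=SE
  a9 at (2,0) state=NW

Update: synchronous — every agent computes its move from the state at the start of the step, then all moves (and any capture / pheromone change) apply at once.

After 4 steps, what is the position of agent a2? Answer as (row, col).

t=1: a0@(4,4):S a1@(1,4):NW a2@(2,3):SW a3@(2,4):NW a4@(4,3):SE a5@(3,2):SE a6@(1,4):NE a7@(2,3):N a8@(1,5):SE a9@(1,5):NW
t=2: a0@(5,4):S a1@(0,3):NW a2@(1,2):NW a3@(1,3):NW a4@(5,4):SE a5@(4,3):SE a6@(0,3):NW a7@(1,2):NW a8@(0,4):NW a9@(0,4):NW
t=3: a0@(4,3):NW a1@(5,2):NW a2@(0,1):NW a3@(0,2):NW a4@(4,3):NW a5@(5,4):SE a6@(5,2):NW a7@(0,1):NW a8@(5,3):NW a9@(5,3):NW
t=4: a0@(3,2):NW a1@(4,1):NW a2@(5,0):NW a3@(5,1):NW a4@(3,2):NW a5@(4,3):NW a6@(4,1):NW a7@(5,0):NW a8@(4,2):NW a9@(4,2):NW

(5, 0)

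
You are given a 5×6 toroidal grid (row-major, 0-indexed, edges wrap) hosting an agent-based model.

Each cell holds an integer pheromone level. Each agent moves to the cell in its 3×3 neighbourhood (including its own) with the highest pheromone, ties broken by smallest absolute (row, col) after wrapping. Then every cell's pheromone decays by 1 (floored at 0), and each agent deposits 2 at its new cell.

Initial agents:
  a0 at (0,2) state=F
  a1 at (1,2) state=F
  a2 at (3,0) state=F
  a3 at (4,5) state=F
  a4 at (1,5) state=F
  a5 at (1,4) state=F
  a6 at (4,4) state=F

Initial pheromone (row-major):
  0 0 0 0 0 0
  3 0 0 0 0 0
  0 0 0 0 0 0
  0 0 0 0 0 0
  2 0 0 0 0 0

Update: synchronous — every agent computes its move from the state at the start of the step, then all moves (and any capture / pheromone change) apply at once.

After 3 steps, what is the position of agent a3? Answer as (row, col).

(4, 0)

t=1: a0@(0,1) a1@(0,1) a2@(4,0) a3@(4,0) a4@(1,0) a5@(0,3) a6@(0,3) | pheromone: 0 4 0 4 0 0 / 4 0 0 0 0 0 / 0 0 0 0 0 0 / 0 0 0 0 0 0 / 5 0 0 0 0 0
t=2: a0@(4,0) a1@(4,0) a2@(4,0) a3@(4,0) a4@(0,1) a5@(0,3) a6@(0,3) | pheromone: 0 5 0 7 0 0 / 3 0 0 0 0 0 / 0 0 0 0 0 0 / 0 0 0 0 0 0 / 12 0 0 0 0 0
t=3: a0@(4,0) a1@(4,0) a2@(4,0) a3@(4,0) a4@(4,0) a5@(0,3) a6@(0,3) | pheromone: 0 4 0 10 0 0 / 2 0 0 0 0 0 / 0 0 0 0 0 0 / 0 0 0 0 0 0 / 21 0 0 0 0 0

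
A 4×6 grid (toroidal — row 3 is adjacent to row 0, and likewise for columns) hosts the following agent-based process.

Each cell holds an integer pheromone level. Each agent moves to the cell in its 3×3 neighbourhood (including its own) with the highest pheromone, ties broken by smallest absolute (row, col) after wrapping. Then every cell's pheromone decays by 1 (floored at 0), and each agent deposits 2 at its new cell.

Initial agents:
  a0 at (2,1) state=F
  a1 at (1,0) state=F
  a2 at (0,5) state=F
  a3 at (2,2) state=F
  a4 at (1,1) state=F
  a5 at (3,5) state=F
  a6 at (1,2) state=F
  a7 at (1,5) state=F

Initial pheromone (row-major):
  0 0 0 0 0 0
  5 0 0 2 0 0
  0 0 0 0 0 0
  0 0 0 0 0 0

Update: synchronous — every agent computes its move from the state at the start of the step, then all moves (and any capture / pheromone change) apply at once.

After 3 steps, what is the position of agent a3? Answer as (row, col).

t=1: a0@(1,0) a1@(1,0) a2@(1,0) a3@(1,3) a4@(1,0) a5@(0,0) a6@(1,3) a7@(1,0) | pheromone: 2 0 0 0 0 0 / 14 0 0 5 0 0 / 0 0 0 0 0 0 / 0 0 0 0 0 0
t=2: a0@(1,0) a1@(1,0) a2@(1,0) a3@(1,3) a4@(1,0) a5@(1,0) a6@(1,3) a7@(1,0) | pheromone: 1 0 0 0 0 0 / 25 0 0 8 0 0 / 0 0 0 0 0 0 / 0 0 0 0 0 0
t=3: a0@(1,0) a1@(1,0) a2@(1,0) a3@(1,3) a4@(1,0) a5@(1,0) a6@(1,3) a7@(1,0) | pheromone: 0 0 0 0 0 0 / 36 0 0 11 0 0 / 0 0 0 0 0 0 / 0 0 0 0 0 0

(1, 3)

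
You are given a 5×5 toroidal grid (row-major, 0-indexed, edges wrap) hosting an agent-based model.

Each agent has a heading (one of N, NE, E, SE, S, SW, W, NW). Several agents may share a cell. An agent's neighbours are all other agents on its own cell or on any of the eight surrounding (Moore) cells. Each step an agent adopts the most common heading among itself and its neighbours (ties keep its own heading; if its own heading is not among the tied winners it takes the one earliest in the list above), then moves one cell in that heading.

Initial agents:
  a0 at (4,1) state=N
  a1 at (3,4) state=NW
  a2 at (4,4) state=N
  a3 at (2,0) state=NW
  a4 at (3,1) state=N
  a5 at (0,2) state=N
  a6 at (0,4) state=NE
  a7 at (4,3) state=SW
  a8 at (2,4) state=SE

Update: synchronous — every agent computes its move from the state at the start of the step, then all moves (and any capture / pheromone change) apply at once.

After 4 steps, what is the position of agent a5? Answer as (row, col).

t=1: a0@(3,1):N a1@(2,3):NW a2@(3,4):N a3@(1,4):NW a4@(2,1):N a5@(4,2):N a6@(4,0):NE a7@(3,3):N a8@(1,3):NW
t=2: a0@(2,1):N a1@(1,2):NW a2@(2,4):N a3@(0,3):NW a4@(1,1):N a5@(3,2):N a6@(3,0):N a7@(2,3):N a8@(0,2):NW
t=3: a0@(1,1):N a1@(0,1):NW a2@(1,4):N a3@(4,2):NW a4@(0,1):N a5@(2,2):N a6@(2,0):N a7@(1,3):N a8@(4,1):NW
t=4: a0@(0,1):N a1@(4,0):NW a2@(0,4):N a3@(3,1):NW a4@(4,0):NW a5@(1,2):N a6@(1,0):N a7@(0,3):N a8@(3,0):NW

(1, 2)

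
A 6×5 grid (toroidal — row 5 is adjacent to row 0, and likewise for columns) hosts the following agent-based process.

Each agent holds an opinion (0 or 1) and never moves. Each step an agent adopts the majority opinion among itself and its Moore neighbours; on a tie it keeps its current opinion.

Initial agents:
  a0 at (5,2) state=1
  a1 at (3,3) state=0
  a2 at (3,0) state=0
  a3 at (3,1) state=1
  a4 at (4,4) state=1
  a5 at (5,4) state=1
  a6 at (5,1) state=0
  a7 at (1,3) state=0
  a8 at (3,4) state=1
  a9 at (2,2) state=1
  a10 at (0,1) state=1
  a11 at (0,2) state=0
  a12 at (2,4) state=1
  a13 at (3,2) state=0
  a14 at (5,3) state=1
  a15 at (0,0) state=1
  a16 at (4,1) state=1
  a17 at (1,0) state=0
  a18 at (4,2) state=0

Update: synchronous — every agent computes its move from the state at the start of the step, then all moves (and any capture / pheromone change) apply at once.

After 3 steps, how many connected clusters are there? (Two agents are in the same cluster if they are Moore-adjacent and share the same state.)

t=1: a0@(5,2):1 a1@(3,3):1 a2@(3,0):1 a3@(3,1):1 a4@(4,4):1 a5@(5,4):1 a6@(5,1):1 a7@(1,3):0 a8@(3,4):1 a9@(2,2):0 a10@(0,1):1 a11@(0,2):0 a12@(2,4):0 a13@(3,2):0 a14@(5,3):1 a15@(0,0):1 a16@(4,1):0 a17@(1,0):1 a18@(4,2):0
t=2: a0@(5,2):1 a1@(3,3):0 a2@(3,0):1 a3@(3,1):0 a4@(4,4):1 a5@(5,4):1 a6@(5,1):1 a7@(1,3):0 a8@(3,4):1 a9@(2,2):0 a10@(0,1):1 a11@(0,2):1 a12@(2,4):1 a13@(3,2):0 a14@(5,3):1 a15@(0,0):1 a16@(4,1):1 a17@(1,0):1 a18@(4,2):1
t=3: a0@(5,2):1 a1@(3,3):1 a2@(3,0):1 a3@(3,1):0 a4@(4,4):1 a5@(5,4):1 a6@(5,1):1 a7@(1,3):0 a8@(3,4):1 a9@(2,2):0 a10@(0,1):1 a11@(0,2):1 a12@(2,4):1 a13@(3,2):0 a14@(5,3):1 a15@(0,0):1 a16@(4,1):1 a17@(1,0):1 a18@(4,2):1

2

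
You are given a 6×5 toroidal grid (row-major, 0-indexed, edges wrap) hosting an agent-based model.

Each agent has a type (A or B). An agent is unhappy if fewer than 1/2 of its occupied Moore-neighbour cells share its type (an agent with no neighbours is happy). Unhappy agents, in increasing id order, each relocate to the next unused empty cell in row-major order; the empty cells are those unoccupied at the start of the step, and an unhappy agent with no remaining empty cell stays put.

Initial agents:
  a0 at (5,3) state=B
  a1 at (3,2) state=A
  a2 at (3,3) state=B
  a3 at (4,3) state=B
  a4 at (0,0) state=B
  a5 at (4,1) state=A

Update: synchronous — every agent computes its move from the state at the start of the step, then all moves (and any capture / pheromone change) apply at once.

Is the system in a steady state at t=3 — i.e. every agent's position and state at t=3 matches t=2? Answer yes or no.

no

t=1: a0@(5,3):B a1@(0,1):A a2@(3,3):B a3@(4,3):B a4@(0,0):B a5@(4,1):A
t=2: a0@(5,3):B a1@(0,2):A a2@(3,3):B a3@(4,3):B a4@(0,3):B a5@(4,1):A
t=3: a0@(5,3):B a1@(0,0):A a2@(3,3):B a3@(4,3):B a4@(0,3):B a5@(4,1):A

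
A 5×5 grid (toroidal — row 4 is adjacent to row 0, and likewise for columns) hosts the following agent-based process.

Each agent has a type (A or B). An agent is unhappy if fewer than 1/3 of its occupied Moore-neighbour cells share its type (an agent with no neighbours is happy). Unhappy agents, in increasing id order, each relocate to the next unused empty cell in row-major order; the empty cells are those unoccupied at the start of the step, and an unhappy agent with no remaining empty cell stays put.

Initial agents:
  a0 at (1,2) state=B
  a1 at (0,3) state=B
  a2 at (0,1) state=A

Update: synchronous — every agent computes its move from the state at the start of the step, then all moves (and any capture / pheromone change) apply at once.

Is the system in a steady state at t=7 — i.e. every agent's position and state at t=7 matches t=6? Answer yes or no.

t=1: a0@(1,2):B a1@(0,3):B a2@(0,0):A
t=2: (unchanged — steady state)

yes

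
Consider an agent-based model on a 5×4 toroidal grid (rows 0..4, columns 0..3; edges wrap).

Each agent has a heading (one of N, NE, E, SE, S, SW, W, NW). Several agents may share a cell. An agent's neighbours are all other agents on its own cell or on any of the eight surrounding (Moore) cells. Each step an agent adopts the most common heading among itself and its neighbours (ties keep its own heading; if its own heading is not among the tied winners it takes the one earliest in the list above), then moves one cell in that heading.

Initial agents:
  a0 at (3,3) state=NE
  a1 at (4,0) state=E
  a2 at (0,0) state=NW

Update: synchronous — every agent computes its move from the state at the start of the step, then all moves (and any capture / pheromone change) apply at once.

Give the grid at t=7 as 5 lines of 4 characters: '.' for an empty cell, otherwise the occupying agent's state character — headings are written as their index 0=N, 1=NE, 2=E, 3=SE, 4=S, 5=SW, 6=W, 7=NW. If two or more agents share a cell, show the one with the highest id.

t=1: a0@(2,0):NE a1@(4,1):E a2@(4,3):NW
t=2: a0@(1,1):NE a1@(4,2):E a2@(3,2):NW
t=3: a0@(0,2):NE a1@(4,3):E a2@(2,1):NW
t=4: a0@(4,3):NE a1@(4,0):E a2@(1,0):NW
t=5: a0@(3,0):NE a1@(4,1):E a2@(0,3):NW
t=6: a0@(2,1):NE a1@(4,2):E a2@(4,2):NW
t=7: a0@(1,2):NE a1@(4,3):E a2@(3,1):NW

....
..1.
....
.7..
...2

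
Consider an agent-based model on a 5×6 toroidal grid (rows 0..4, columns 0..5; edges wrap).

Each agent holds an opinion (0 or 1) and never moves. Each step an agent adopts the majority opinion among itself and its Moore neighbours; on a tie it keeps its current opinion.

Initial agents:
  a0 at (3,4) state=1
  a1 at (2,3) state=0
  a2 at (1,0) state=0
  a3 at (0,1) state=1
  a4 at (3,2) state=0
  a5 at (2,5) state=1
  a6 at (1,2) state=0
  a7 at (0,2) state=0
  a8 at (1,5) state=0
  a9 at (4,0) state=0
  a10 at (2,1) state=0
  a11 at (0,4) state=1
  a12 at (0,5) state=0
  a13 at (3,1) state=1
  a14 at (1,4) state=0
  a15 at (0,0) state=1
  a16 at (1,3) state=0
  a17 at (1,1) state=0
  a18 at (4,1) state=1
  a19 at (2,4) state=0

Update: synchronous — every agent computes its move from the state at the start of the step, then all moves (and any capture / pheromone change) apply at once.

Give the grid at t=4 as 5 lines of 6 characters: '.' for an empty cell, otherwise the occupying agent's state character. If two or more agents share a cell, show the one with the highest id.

t=1: a0@(3,4):1 a1@(2,3):0 a2@(1,0):0 a3@(0,1):0 a4@(3,2):0 a5@(2,5):0 a6@(1,2):0 a7@(0,2):0 a8@(1,5):0 a9@(4,0):1 a10@(2,1):0 a11@(0,4):0 a12@(0,5):0 a13@(3,1):0 a14@(1,4):0 a15@(0,0):0 a16@(1,3):0 a17@(1,1):0 a18@(4,1):1 a19@(2,4):0
t=2: a0@(3,4):0 a1@(2,3):0 a2@(1,0):0 a3@(0,1):0 a4@(3,2):0 a5@(2,5):0 a6@(1,2):0 a7@(0,2):0 a8@(1,5):0 a9@(4,0):0 a10@(2,1):0 a11@(0,4):0 a12@(0,5):0 a13@(3,1):0 a14@(1,4):0 a15@(0,0):0 a16@(1,3):0 a17@(1,1):0 a18@(4,1):0 a19@(2,4):0
t=3: (unchanged — steady state)

000.00
000000
.0.000
.00.0.
00....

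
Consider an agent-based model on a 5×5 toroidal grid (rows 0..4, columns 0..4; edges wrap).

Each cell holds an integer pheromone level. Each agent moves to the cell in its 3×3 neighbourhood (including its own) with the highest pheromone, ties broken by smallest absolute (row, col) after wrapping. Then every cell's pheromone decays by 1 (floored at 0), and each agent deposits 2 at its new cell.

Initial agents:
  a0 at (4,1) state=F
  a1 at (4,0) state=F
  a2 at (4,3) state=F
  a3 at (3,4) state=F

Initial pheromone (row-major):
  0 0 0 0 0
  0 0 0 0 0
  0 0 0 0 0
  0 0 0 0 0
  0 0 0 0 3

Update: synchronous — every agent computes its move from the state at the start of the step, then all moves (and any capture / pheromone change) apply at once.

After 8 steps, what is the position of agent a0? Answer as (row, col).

(4, 4)

t=1: a0@(0,0) a1@(4,4) a2@(4,4) a3@(4,4) | pheromone: 2 0 0 0 0 / 0 0 0 0 0 / 0 0 0 0 0 / 0 0 0 0 0 / 0 0 0 0 8
t=2: a0@(4,4) a1@(4,4) a2@(4,4) a3@(4,4) | pheromone: 1 0 0 0 0 / 0 0 0 0 0 / 0 0 0 0 0 / 0 0 0 0 0 / 0 0 0 0 15
t=3: a0@(4,4) a1@(4,4) a2@(4,4) a3@(4,4) | pheromone: 0 0 0 0 0 / 0 0 0 0 0 / 0 0 0 0 0 / 0 0 0 0 0 / 0 0 0 0 22
t=4: a0@(4,4) a1@(4,4) a2@(4,4) a3@(4,4) | pheromone: 0 0 0 0 0 / 0 0 0 0 0 / 0 0 0 0 0 / 0 0 0 0 0 / 0 0 0 0 29
t=5: a0@(4,4) a1@(4,4) a2@(4,4) a3@(4,4) | pheromone: 0 0 0 0 0 / 0 0 0 0 0 / 0 0 0 0 0 / 0 0 0 0 0 / 0 0 0 0 36
t=6: a0@(4,4) a1@(4,4) a2@(4,4) a3@(4,4) | pheromone: 0 0 0 0 0 / 0 0 0 0 0 / 0 0 0 0 0 / 0 0 0 0 0 / 0 0 0 0 43
t=7: a0@(4,4) a1@(4,4) a2@(4,4) a3@(4,4) | pheromone: 0 0 0 0 0 / 0 0 0 0 0 / 0 0 0 0 0 / 0 0 0 0 0 / 0 0 0 0 50
t=8: a0@(4,4) a1@(4,4) a2@(4,4) a3@(4,4) | pheromone: 0 0 0 0 0 / 0 0 0 0 0 / 0 0 0 0 0 / 0 0 0 0 0 / 0 0 0 0 57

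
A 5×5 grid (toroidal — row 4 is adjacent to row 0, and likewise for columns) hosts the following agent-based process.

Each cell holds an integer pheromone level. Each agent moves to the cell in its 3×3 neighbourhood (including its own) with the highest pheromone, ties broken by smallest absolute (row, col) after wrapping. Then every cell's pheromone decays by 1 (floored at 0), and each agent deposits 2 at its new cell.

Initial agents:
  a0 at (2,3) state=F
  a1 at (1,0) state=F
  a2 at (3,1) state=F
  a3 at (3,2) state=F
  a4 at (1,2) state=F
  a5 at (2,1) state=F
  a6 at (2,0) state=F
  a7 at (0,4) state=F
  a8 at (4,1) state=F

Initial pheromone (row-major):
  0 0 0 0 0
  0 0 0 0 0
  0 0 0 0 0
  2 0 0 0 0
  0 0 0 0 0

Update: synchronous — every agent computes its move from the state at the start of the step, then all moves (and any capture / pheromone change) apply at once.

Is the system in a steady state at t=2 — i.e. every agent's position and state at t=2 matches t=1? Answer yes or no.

no

t=1: a0@(1,2) a1@(0,0) a2@(3,0) a3@(2,1) a4@(0,1) a5@(3,0) a6@(3,0) a7@(0,0) a8@(3,0) | pheromone: 4 2 0 0 0 / 0 0 2 0 0 / 0 2 0 0 0 / 9 0 0 0 0 / 0 0 0 0 0
t=2: a0@(0,1) a1@(0,0) a2@(3,0) a3@(3,0) a4@(0,0) a5@(3,0) a6@(3,0) a7@(0,0) a8@(3,0) | pheromone: 9 3 0 0 0 / 0 0 1 0 0 / 0 1 0 0 0 / 18 0 0 0 0 / 0 0 0 0 0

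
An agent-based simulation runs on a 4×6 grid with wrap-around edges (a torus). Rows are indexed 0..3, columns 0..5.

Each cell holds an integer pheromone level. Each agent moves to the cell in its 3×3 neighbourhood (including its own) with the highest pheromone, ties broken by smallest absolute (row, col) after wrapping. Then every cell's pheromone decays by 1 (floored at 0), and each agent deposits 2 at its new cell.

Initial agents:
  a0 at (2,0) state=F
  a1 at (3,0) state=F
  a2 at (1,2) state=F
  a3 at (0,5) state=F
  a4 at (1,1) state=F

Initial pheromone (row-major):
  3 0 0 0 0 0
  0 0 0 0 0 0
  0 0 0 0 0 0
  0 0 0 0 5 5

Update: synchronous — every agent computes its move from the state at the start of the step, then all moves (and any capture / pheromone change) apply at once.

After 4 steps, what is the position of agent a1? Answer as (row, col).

(3, 5)

t=1: a0@(3,5) a1@(3,5) a2@(0,1) a3@(3,4) a4@(0,0) | pheromone: 4 2 0 0 0 0 / 0 0 0 0 0 0 / 0 0 0 0 0 0 / 0 0 0 0 6 8
t=2: a0@(3,5) a1@(3,5) a2@(0,0) a3@(3,5) a4@(3,5) | pheromone: 5 1 0 0 0 0 / 0 0 0 0 0 0 / 0 0 0 0 0 0 / 0 0 0 0 5 15
t=3: a0@(3,5) a1@(3,5) a2@(3,5) a3@(3,5) a4@(3,5) | pheromone: 4 0 0 0 0 0 / 0 0 0 0 0 0 / 0 0 0 0 0 0 / 0 0 0 0 4 24
t=4: a0@(3,5) a1@(3,5) a2@(3,5) a3@(3,5) a4@(3,5) | pheromone: 3 0 0 0 0 0 / 0 0 0 0 0 0 / 0 0 0 0 0 0 / 0 0 0 0 3 33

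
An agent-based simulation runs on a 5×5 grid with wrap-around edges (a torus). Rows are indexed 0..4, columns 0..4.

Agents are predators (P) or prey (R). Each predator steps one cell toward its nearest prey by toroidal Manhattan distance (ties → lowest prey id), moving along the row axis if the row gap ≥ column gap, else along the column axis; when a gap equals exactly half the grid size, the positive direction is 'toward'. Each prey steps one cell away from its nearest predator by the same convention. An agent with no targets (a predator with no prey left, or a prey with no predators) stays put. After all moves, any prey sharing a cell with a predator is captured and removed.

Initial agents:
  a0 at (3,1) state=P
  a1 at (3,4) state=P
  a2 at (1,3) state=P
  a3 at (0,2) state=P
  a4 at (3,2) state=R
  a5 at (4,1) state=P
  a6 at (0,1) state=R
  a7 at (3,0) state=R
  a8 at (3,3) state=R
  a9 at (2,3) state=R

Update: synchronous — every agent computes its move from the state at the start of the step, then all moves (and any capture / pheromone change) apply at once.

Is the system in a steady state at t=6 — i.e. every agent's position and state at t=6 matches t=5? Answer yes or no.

t=1: a0@(3,2):P a1@(3,0):P a2@(2,3):P a3@(0,1):P a4@(3,3):R a5@(0,1):P a6@(0,0):R a7@(3,4):R a9@(3,3):R
t=2: a0@(3,3):P a1@(3,4):P a2@(3,3):P a3@(0,0):P a5@(0,0):P a6@(0,4):R
t=3: a0@(4,3):P a1@(4,4):P a2@(4,3):P a3@(0,4):P a5@(0,4):P a6@(0,3):R
t=4: a0@(0,3):P a1@(0,4):P a2@(0,3):P a3@(0,3):P a5@(0,3):P a6@(1,3):R
t=5: a0@(1,3):P a1@(1,4):P a2@(1,3):P a3@(1,3):P a5@(1,3):P a6@(2,3):R
t=6: a0@(2,3):P a1@(2,4):P a2@(2,3):P a3@(2,3):P a5@(2,3):P a6@(3,3):R

no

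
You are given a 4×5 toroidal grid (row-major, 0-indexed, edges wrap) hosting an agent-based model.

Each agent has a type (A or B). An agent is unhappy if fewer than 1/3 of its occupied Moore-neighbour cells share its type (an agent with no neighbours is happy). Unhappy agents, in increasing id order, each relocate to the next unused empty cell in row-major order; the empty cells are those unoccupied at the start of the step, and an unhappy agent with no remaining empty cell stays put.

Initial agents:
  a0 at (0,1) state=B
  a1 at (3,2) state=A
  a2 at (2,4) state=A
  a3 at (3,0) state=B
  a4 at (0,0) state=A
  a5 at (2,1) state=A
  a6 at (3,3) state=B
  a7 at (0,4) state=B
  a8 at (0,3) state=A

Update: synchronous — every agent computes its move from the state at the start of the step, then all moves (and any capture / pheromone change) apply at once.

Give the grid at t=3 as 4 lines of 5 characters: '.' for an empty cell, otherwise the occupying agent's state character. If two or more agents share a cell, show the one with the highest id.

.BAAB
AB...
.A...
B.A..

t=1: a0@(0,1):B a1@(3,2):A a2@(0,2):A a3@(3,0):B a4@(1,0):A a5@(2,1):A a6@(1,1):B a7@(0,4):B a8@(0,3):A
t=2: a0@(0,1):B a1@(3,2):A a2@(0,2):A a3@(3,0):B a4@(0,0):A a5@(2,1):A a6@(1,2):B a7@(0,4):B a8@(0,3):A
t=3: a0@(0,1):B a1@(3,2):A a2@(0,2):A a3@(3,0):B a4@(1,0):A a5@(2,1):A a6@(1,1):B a7@(0,4):B a8@(0,3):A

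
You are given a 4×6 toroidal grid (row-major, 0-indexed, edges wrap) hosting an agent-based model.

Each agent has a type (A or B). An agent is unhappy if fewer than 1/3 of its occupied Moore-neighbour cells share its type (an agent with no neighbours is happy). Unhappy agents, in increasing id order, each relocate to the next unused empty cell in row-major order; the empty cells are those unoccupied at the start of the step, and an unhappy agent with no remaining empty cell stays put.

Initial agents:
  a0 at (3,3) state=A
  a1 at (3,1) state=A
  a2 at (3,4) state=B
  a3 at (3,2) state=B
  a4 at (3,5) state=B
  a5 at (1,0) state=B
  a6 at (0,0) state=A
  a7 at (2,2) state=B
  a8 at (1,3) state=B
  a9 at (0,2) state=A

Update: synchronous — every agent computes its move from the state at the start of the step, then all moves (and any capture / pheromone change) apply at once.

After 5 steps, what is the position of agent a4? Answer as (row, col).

t=1: a0@(0,1):A a1@(3,1):A a2@(3,4):B a3@(0,3):B a4@(3,5):B a5@(0,4):B a6@(0,0):A a7@(2,2):B a8@(1,3):B a9@(0,2):A
t=2: (unchanged — steady state)

(3, 5)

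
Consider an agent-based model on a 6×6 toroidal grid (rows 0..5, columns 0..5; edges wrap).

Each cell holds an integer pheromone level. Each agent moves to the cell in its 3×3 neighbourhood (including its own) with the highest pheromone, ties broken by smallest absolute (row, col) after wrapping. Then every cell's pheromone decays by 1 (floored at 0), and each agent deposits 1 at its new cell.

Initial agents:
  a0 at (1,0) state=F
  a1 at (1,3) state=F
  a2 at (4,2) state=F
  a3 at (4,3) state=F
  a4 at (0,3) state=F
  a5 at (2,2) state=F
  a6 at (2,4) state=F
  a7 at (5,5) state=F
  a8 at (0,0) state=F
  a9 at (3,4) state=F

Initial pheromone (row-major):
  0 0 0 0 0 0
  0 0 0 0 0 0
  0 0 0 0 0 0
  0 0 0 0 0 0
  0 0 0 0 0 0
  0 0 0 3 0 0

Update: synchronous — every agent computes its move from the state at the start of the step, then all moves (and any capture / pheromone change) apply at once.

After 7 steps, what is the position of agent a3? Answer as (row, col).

t=1: a0@(0,0) a1@(0,2) a2@(5,3) a3@(5,3) a4@(5,3) a5@(1,1) a6@(1,3) a7@(0,0) a8@(0,0) a9@(2,3) | pheromone: 3 0 1 0 0 0 / 0 1 0 1 0 0 / 0 0 0 1 0 0 / 0 0 0 0 0 0 / 0 0 0 0 0 0 / 0 0 0 5 0 0
t=2: a0@(0,0) a1@(5,3) a2@(5,3) a3@(5,3) a4@(5,3) a5@(0,0) a6@(0,2) a7@(0,0) a8@(0,0) a9@(1,3) | pheromone: 6 0 1 0 0 0 / 0 0 0 1 0 0 / 0 0 0 0 0 0 / 0 0 0 0 0 0 / 0 0 0 0 0 0 / 0 0 0 8 0 0
t=3: a0@(0,0) a1@(5,3) a2@(5,3) a3@(5,3) a4@(5,3) a5@(0,0) a6@(5,3) a7@(0,0) a8@(0,0) a9@(0,2) | pheromone: 9 0 1 0 0 0 / 0 0 0 0 0 0 / 0 0 0 0 0 0 / 0 0 0 0 0 0 / 0 0 0 0 0 0 / 0 0 0 12 0 0
t=4: a0@(0,0) a1@(5,3) a2@(5,3) a3@(5,3) a4@(5,3) a5@(0,0) a6@(5,3) a7@(0,0) a8@(0,0) a9@(5,3) | pheromone: 12 0 0 0 0 0 / 0 0 0 0 0 0 / 0 0 0 0 0 0 / 0 0 0 0 0 0 / 0 0 0 0 0 0 / 0 0 0 17 0 0
t=5: a0@(0,0) a1@(5,3) a2@(5,3) a3@(5,3) a4@(5,3) a5@(0,0) a6@(5,3) a7@(0,0) a8@(0,0) a9@(5,3) | pheromone: 15 0 0 0 0 0 / 0 0 0 0 0 0 / 0 0 0 0 0 0 / 0 0 0 0 0 0 / 0 0 0 0 0 0 / 0 0 0 22 0 0
t=6: a0@(0,0) a1@(5,3) a2@(5,3) a3@(5,3) a4@(5,3) a5@(0,0) a6@(5,3) a7@(0,0) a8@(0,0) a9@(5,3) | pheromone: 18 0 0 0 0 0 / 0 0 0 0 0 0 / 0 0 0 0 0 0 / 0 0 0 0 0 0 / 0 0 0 0 0 0 / 0 0 0 27 0 0
t=7: a0@(0,0) a1@(5,3) a2@(5,3) a3@(5,3) a4@(5,3) a5@(0,0) a6@(5,3) a7@(0,0) a8@(0,0) a9@(5,3) | pheromone: 21 0 0 0 0 0 / 0 0 0 0 0 0 / 0 0 0 0 0 0 / 0 0 0 0 0 0 / 0 0 0 0 0 0 / 0 0 0 32 0 0

(5, 3)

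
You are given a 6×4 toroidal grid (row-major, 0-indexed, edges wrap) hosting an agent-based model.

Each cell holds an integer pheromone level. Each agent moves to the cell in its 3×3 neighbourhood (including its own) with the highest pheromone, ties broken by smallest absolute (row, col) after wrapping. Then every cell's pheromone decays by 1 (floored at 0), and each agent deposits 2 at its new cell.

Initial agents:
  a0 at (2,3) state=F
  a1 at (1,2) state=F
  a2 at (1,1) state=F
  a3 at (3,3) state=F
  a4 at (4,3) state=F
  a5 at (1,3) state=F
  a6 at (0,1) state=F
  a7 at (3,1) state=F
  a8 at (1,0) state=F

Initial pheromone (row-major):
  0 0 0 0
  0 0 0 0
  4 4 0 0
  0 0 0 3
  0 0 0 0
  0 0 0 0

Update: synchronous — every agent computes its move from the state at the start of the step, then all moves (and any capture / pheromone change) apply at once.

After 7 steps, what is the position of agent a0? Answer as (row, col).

(2, 0)

t=1: a0@(2,0) a1@(2,1) a2@(2,0) a3@(2,0) a4@(3,3) a5@(2,0) a6@(0,0) a7@(2,0) a8@(2,0) | pheromone: 2 0 0 0 / 0 0 0 0 / 15 5 0 0 / 0 0 0 4 / 0 0 0 0 / 0 0 0 0
t=2: a0@(2,0) a1@(2,0) a2@(2,0) a3@(2,0) a4@(2,0) a5@(2,0) a6@(0,0) a7@(2,0) a8@(2,0) | pheromone: 3 0 0 0 / 0 0 0 0 / 30 4 0 0 / 0 0 0 3 / 0 0 0 0 / 0 0 0 0
t=3: a0@(2,0) a1@(2,0) a2@(2,0) a3@(2,0) a4@(2,0) a5@(2,0) a6@(0,0) a7@(2,0) a8@(2,0) | pheromone: 4 0 0 0 / 0 0 0 0 / 45 3 0 0 / 0 0 0 2 / 0 0 0 0 / 0 0 0 0
t=4: a0@(2,0) a1@(2,0) a2@(2,0) a3@(2,0) a4@(2,0) a5@(2,0) a6@(0,0) a7@(2,0) a8@(2,0) | pheromone: 5 0 0 0 / 0 0 0 0 / 60 2 0 0 / 0 0 0 1 / 0 0 0 0 / 0 0 0 0
t=5: a0@(2,0) a1@(2,0) a2@(2,0) a3@(2,0) a4@(2,0) a5@(2,0) a6@(0,0) a7@(2,0) a8@(2,0) | pheromone: 6 0 0 0 / 0 0 0 0 / 75 1 0 0 / 0 0 0 0 / 0 0 0 0 / 0 0 0 0
t=6: a0@(2,0) a1@(2,0) a2@(2,0) a3@(2,0) a4@(2,0) a5@(2,0) a6@(0,0) a7@(2,0) a8@(2,0) | pheromone: 7 0 0 0 / 0 0 0 0 / 90 0 0 0 / 0 0 0 0 / 0 0 0 0 / 0 0 0 0
t=7: a0@(2,0) a1@(2,0) a2@(2,0) a3@(2,0) a4@(2,0) a5@(2,0) a6@(0,0) a7@(2,0) a8@(2,0) | pheromone: 8 0 0 0 / 0 0 0 0 / 105 0 0 0 / 0 0 0 0 / 0 0 0 0 / 0 0 0 0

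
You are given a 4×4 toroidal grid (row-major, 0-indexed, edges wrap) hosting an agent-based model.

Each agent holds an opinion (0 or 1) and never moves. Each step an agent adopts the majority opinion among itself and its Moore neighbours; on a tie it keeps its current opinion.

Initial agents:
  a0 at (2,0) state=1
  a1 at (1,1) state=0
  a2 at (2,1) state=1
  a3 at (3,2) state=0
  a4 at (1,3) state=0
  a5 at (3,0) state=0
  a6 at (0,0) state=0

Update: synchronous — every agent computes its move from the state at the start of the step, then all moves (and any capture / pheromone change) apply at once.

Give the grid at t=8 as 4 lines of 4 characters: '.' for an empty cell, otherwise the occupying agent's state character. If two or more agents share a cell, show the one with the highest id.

t=1: a0@(2,0):0 a1@(1,1):0 a2@(2,1):0 a3@(3,2):0 a4@(1,3):0 a5@(3,0):0 a6@(0,0):0
t=2: (unchanged — steady state)

0...
.0.0
00..
0.0.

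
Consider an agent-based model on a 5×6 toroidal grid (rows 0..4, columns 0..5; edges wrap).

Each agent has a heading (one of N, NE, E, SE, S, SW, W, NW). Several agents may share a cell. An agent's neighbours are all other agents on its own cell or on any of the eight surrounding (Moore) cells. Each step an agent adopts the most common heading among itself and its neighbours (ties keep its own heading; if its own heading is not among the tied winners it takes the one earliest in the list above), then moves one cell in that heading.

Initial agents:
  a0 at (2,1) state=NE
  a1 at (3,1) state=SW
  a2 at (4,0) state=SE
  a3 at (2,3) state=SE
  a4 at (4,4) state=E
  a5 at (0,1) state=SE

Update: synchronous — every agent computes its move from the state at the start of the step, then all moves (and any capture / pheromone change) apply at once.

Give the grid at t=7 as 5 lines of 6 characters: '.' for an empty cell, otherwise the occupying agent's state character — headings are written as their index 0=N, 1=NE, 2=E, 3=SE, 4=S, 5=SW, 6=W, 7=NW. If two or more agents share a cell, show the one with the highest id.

5.....
.3....
..3...
......
....32

t=1: a0@(1,2):NE a1@(4,0):SW a2@(0,1):SE a3@(3,4):SE a4@(4,5):E a5@(1,2):SE
t=2: a0@(2,3):SE a1@(0,5):SW a2@(1,2):SE a3@(4,5):SE a4@(4,0):E a5@(2,3):SE
t=3: a0@(3,4):SE a1@(1,4):SW a2@(2,3):SE a3@(0,0):SE a4@(4,1):E a5@(3,4):SE
t=4: a0@(4,5):SE a1@(2,3):SW a2@(3,4):SE a3@(1,1):SE a4@(4,2):E a5@(4,5):SE
t=5: a0@(0,0):SE a1@(3,2):SW a2@(4,5):SE a3@(2,2):SE a4@(4,3):E a5@(0,0):SE
t=6: a0@(1,1):SE a1@(4,1):SW a2@(0,0):SE a3@(3,3):SE a4@(4,4):E a5@(1,1):SE
t=7: a0@(2,2):SE a1@(0,0):SW a2@(1,1):SE a3@(4,4):SE a4@(4,5):E a5@(2,2):SE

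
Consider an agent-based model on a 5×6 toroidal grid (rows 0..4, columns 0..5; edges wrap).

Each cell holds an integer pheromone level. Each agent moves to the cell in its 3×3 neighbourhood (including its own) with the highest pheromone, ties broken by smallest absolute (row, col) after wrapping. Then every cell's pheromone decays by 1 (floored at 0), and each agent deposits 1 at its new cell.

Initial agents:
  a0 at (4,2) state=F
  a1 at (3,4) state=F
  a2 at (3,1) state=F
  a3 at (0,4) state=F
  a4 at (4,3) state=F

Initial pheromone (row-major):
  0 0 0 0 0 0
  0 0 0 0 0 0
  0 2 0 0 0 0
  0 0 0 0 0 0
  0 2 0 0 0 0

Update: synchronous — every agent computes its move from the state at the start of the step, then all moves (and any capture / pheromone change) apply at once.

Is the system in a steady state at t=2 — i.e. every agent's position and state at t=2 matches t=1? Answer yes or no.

t=1: a0@(4,1) a1@(2,3) a2@(2,1) a3@(0,3) a4@(0,2) | pheromone: 0 0 1 1 0 0 / 0 0 0 0 0 0 / 0 2 0 1 0 0 / 0 0 0 0 0 0 / 0 2 0 0 0 0
t=2: a0@(4,1) a1@(2,3) a2@(2,1) a3@(0,2) a4@(4,1) | pheromone: 0 0 1 0 0 0 / 0 0 0 0 0 0 / 0 2 0 1 0 0 / 0 0 0 0 0 0 / 0 3 0 0 0 0

no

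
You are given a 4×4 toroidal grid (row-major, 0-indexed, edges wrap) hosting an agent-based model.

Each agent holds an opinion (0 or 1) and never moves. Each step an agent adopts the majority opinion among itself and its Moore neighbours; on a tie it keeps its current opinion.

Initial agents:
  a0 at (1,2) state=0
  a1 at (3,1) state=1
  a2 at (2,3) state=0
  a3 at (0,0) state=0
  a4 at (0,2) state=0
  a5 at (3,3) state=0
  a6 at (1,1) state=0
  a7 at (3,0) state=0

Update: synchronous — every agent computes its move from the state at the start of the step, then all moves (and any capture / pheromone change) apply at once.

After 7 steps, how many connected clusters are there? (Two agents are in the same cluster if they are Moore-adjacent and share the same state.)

1

t=1: a0@(1,2):0 a1@(3,1):0 a2@(2,3):0 a3@(0,0):0 a4@(0,2):0 a5@(3,3):0 a6@(1,1):0 a7@(3,0):0
t=2: (unchanged — steady state)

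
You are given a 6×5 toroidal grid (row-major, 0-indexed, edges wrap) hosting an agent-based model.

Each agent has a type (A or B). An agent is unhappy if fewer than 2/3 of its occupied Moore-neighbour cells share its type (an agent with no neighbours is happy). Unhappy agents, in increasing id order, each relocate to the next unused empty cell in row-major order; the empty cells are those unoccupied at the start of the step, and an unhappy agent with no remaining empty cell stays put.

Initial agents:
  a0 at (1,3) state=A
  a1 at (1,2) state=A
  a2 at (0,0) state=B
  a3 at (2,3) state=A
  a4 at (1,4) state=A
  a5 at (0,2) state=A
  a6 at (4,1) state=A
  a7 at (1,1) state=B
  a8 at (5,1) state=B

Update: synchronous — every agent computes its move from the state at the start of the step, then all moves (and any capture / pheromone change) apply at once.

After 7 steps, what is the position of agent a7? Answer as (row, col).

t=1: a0@(1,3):A a1@(1,2):A a2@(0,0):B a3@(2,3):A a4@(1,4):A a5@(0,1):A a6@(0,3):A a7@(0,4):B a8@(1,0):B
t=2: a0@(1,3):A a1@(1,2):A a2@(0,2):B a3@(2,3):A a4@(1,1):A a5@(2,0):A a6@(0,3):A a7@(2,1):B a8@(2,2):B
t=3: a0@(0,0):A a1@(0,1):A a2@(0,4):B a3@(2,3):A a4@(1,0):A a5@(1,4):A a6@(0,3):A a7@(2,4):B a8@(3,0):B
t=4: a0@(0,0):A a1@(0,1):A a2@(0,2):B a3@(1,1):A a4@(1,2):A a5@(1,4):A a6@(1,3):A a7@(2,0):B a8@(3,0):B
t=5: a0@(0,0):A a1@(0,1):A a2@(0,3):B a3@(0,4):A a4@(1,2):A a5@(1,4):A a6@(1,3):A a7@(1,0):B a8@(3,0):B
t=6: a0@(0,0):A a1@(0,1):A a2@(0,2):B a3@(1,1):A a4@(1,2):A a5@(2,0):A a6@(1,3):A a7@(2,1):B a8@(3,0):B
t=7: a0@(0,0):A a1@(0,1):A a2@(0,3):B a3@(1,1):A a4@(0,4):A a5@(1,0):A a6@(1,4):A a7@(2,2):B a8@(2,3):B

(2, 2)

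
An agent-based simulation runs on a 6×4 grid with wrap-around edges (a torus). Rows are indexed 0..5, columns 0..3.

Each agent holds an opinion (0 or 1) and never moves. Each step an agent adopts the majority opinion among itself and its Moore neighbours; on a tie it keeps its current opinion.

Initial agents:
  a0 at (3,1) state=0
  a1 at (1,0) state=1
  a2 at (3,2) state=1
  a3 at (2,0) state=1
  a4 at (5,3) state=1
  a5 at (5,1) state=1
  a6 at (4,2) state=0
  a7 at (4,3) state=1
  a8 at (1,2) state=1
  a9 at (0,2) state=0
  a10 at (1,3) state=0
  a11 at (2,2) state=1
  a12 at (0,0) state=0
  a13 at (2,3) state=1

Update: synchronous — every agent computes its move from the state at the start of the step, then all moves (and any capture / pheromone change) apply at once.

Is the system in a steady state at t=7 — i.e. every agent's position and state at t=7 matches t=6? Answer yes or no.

t=1: a0@(3,1):1 a1@(1,0):1 a2@(3,2):1 a3@(2,0):1 a4@(5,3):0 a5@(5,1):0 a6@(4,2):1 a7@(4,3):1 a8@(1,2):1 a9@(0,2):1 a10@(1,3):1 a11@(2,2):1 a12@(0,0):1 a13@(2,3):1
t=2: a0@(3,1):1 a1@(1,0):1 a2@(3,2):1 a3@(2,0):1 a4@(5,3):1 a5@(5,1):1 a6@(4,2):1 a7@(4,3):1 a8@(1,2):1 a9@(0,2):1 a10@(1,3):1 a11@(2,2):1 a12@(0,0):1 a13@(2,3):1
t=3: (unchanged — steady state)

yes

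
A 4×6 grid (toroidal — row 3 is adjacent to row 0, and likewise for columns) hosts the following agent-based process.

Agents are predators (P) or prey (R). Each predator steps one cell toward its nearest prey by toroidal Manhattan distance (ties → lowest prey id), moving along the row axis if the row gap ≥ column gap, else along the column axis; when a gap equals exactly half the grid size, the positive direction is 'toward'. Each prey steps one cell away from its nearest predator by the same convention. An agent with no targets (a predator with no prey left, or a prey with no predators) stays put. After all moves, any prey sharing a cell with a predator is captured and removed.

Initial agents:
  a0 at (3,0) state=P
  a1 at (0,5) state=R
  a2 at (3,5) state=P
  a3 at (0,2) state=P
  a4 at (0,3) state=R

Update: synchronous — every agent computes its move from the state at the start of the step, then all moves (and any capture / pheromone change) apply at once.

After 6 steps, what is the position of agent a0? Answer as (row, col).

(1, 0)

t=1: a0@(0,0):P a1@(1,5):R a2@(0,5):P a3@(0,3):P a4@(0,4):R
t=2: a0@(1,0):P a1@(2,5):R a2@(1,5):P a3@(0,4):P a4@(0,3):R
t=3: a0@(2,0):P a1@(3,5):R a2@(2,5):P a3@(0,3):P a4@(0,2):R
t=4: a0@(3,0):P a1@(0,5):R a2@(3,5):P a3@(0,2):P a4@(0,1):R
t=5: a0@(0,0):P a1@(1,5):R a2@(0,5):P a3@(0,1):P
t=6: a0@(1,0):P a1@(2,5):R a2@(1,5):P a3@(0,0):P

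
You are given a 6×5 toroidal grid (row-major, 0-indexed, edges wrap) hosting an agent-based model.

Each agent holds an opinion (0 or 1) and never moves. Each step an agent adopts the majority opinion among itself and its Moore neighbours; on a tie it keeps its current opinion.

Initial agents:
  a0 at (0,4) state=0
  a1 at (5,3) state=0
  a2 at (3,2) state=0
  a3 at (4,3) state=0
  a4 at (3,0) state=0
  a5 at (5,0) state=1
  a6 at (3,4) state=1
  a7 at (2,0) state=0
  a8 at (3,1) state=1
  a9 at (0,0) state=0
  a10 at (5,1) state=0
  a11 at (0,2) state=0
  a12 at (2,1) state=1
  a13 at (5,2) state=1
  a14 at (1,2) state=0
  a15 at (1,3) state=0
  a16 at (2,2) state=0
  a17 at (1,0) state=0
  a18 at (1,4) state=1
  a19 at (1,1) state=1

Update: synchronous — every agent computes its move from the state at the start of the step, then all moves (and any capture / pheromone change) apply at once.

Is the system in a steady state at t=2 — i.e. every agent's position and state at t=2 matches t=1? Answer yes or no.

t=1: a0@(0,4):0 a1@(5,3):0 a2@(3,2):0 a3@(4,3):0 a4@(3,0):1 a5@(5,0):0 a6@(3,4):0 a7@(2,0):1 a8@(3,1):0 a9@(0,0):0 a10@(5,1):0 a11@(0,2):0 a12@(2,1):0 a13@(5,2):0 a14@(1,2):0 a15@(1,3):0 a16@(2,2):0 a17@(1,0):0 a18@(1,4):0 a19@(1,1):0
t=2: a0@(0,4):0 a1@(5,3):0 a2@(3,2):0 a3@(4,3):0 a4@(3,0):0 a5@(5,0):0 a6@(3,4):0 a7@(2,0):0 a8@(3,1):0 a9@(0,0):0 a10@(5,1):0 a11@(0,2):0 a12@(2,1):0 a13@(5,2):0 a14@(1,2):0 a15@(1,3):0 a16@(2,2):0 a17@(1,0):0 a18@(1,4):0 a19@(1,1):0

no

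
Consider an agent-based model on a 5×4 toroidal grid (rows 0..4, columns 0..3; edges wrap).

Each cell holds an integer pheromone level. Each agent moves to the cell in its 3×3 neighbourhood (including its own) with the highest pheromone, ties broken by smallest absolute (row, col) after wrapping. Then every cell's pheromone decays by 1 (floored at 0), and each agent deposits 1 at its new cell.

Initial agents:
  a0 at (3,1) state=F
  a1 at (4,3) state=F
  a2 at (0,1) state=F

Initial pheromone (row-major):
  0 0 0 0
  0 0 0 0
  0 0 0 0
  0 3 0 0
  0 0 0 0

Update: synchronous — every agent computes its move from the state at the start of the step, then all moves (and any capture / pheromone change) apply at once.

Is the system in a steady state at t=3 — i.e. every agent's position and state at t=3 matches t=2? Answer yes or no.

t=1: a0@(3,1) a1@(0,0) a2@(0,0) | pheromone: 2 0 0 0 / 0 0 0 0 / 0 0 0 0 / 0 3 0 0 / 0 0 0 0
t=2: a0@(3,1) a1@(0,0) a2@(0,0) | pheromone: 3 0 0 0 / 0 0 0 0 / 0 0 0 0 / 0 3 0 0 / 0 0 0 0
t=3: a0@(3,1) a1@(0,0) a2@(0,0) | pheromone: 4 0 0 0 / 0 0 0 0 / 0 0 0 0 / 0 3 0 0 / 0 0 0 0

yes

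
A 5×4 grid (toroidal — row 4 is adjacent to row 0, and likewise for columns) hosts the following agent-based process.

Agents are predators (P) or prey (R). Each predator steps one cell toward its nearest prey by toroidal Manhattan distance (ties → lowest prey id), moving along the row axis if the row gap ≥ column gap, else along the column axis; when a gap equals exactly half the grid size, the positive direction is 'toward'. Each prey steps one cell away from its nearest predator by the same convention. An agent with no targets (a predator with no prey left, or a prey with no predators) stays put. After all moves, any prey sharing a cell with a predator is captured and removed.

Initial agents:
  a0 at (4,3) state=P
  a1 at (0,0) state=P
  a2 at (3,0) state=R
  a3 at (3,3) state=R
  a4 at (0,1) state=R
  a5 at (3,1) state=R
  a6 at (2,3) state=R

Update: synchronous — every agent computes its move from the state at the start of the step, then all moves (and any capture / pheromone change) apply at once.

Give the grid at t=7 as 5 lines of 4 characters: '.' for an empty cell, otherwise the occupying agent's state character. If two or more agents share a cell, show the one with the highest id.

t=1: a0@(3,3):P a1@(0,1):P a2@(2,0):R a3@(2,3):R a4@(0,2):R a5@(3,0):R a6@(1,3):R
t=2: a0@(2,3):P a1@(0,2):P a2@(1,0):R a3@(1,3):R a4@(0,3):R a5@(3,1):R a6@(0,3):R
t=3: a0@(1,3):P a1@(0,3):P a2@(0,0):R a4@(0,0):R a5@(3,0):R a6@(0,0):R
t=4: a0@(0,3):P a1@(0,0):P a2@(0,1):R a4@(0,1):R a5@(4,0):R a6@(0,1):R
t=5: a0@(0,0):P a1@(0,1):P a2@(0,2):R a4@(0,2):R a5@(3,0):R a6@(0,2):R
t=6: a0@(0,1):P a1@(0,2):P a2@(0,3):R a4@(0,3):R a5@(2,0):R a6@(0,3):R
t=7: a0@(0,2):P a1@(0,3):P a2@(0,0):R a4@(0,0):R a5@(3,0):R a6@(0,0):R

R.PP
....
....
R...
....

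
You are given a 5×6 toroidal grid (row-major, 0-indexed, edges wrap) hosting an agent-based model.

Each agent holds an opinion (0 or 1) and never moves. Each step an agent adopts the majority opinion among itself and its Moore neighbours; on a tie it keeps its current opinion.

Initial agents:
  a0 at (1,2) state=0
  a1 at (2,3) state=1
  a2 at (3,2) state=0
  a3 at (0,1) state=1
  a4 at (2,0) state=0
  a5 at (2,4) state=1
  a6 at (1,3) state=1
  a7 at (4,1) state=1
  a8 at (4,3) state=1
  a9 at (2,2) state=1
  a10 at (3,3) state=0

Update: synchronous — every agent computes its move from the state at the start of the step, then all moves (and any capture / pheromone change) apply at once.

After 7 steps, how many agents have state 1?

t=1: a0@(1,2):1 a1@(2,3):1 a2@(3,2):1 a3@(0,1):1 a4@(2,0):0 a5@(2,4):1 a6@(1,3):1 a7@(4,1):1 a8@(4,3):0 a9@(2,2):1 a10@(3,3):1
t=2: a0@(1,2):1 a1@(2,3):1 a2@(3,2):1 a3@(0,1):1 a4@(2,0):0 a5@(2,4):1 a6@(1,3):1 a7@(4,1):1 a8@(4,3):1 a9@(2,2):1 a10@(3,3):1
t=3: (unchanged — steady state)

10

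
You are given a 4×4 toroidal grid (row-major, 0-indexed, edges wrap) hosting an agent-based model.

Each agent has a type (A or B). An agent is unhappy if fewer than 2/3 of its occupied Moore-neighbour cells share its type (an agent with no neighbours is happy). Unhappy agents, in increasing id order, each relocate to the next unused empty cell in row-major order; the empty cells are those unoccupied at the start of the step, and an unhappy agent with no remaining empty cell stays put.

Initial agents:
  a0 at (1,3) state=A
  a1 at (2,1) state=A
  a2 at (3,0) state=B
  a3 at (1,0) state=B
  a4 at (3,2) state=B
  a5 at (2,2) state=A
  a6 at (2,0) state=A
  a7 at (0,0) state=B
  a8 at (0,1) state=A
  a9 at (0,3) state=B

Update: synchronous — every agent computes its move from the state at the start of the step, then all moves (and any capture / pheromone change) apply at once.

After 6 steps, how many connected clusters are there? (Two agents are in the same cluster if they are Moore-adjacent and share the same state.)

t=1: a0@(0,2):A a1@(1,1):A a2@(1,2):B a3@(2,3):B a4@(3,1):B a5@(2,2):A a6@(3,3):A a7@(0,0):B a8@(0,1):A a9@(0,3):B
t=2: a0@(1,0):A a1@(1,3):A a2@(2,0):B a3@(2,1):B a4@(3,0):B a5@(3,2):A a6@(3,3):A a7@(0,0):B a8@(0,1):A a9@(0,3):B
t=3: a0@(0,2):A a1@(1,1):A a2@(1,2):B a3@(2,2):B a4@(3,0):B a5@(2,3):A a6@(3,1):A a7@(0,0):B a8@(0,1):A a9@(0,3):B
t=4: a0@(1,0):A a1@(1,3):A a2@(2,0):B a3@(2,1):B a4@(3,2):B a5@(3,3):A a6@(3,1):A a7@(0,0):B a8@(0,1):A a9@(0,3):B
t=5: a0@(0,2):A a1@(1,1):A a2@(1,2):B a3@(2,2):B a4@(2,3):B a5@(3,0):A a6@(3,1):A a7@(0,0):B a8@(0,1):A a9@(0,3):B
t=6: a0@(1,0):A a1@(1,3):A a2@(2,0):B a3@(2,1):B a4@(2,3):B a5@(3,2):A a6@(3,3):A a7@(0,0):B a8@(0,1):A a9@(0,3):B

3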